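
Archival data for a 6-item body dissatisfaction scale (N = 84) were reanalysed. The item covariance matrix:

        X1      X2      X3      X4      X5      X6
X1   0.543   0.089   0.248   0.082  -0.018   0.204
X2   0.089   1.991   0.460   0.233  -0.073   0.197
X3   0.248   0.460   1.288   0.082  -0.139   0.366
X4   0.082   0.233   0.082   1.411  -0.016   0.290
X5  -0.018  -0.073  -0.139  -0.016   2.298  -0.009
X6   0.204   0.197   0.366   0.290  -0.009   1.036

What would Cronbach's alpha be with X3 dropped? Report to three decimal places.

Remaining items: X1, X2, X4, X5, X6 (k = 5).
ΣVar(i) = 0.543 + 1.991 + 1.411 + 2.298 + 1.036 = 7.279
total variance = 7.279 + 2 × 0.979 = 9.237
α (item deleted) = (5/4)·(1 − 7.279/9.237) = 0.265

Cronbach's alpha = 0.265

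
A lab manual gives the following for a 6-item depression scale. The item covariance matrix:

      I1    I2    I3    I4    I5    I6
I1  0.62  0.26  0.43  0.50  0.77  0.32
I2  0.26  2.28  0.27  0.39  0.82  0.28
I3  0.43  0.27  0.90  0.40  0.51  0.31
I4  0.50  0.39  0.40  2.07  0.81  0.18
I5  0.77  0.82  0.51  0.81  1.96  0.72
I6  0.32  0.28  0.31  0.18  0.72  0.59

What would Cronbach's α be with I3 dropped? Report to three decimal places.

Remaining items: I1, I2, I4, I5, I6 (k = 5).
Σσ²ᵢ = 0.62 + 2.28 + 2.07 + 1.96 + 0.59 = 7.52
total variance = 7.52 + 2 × 5.05 = 17.62
α (item deleted) = (5/4)·(1 − 7.52/17.62) = 0.717

Cronbach's α = 0.717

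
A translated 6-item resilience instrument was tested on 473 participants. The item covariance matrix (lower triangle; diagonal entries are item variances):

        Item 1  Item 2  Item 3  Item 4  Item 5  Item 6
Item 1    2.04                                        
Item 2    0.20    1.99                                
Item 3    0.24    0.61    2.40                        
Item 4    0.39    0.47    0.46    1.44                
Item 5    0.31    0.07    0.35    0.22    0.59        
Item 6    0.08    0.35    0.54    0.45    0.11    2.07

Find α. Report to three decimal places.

Σσᵢ² = 2.04 + 1.99 + 2.40 + 1.44 + 0.59 + 2.07 = 10.53
Σ_{i<j} σ_ij = 4.85
σ²_total = 10.53 + 2 × 4.85 = 20.23
α = (k/(k−1))·(1 − Σσᵢ²/σ²_total) = (6/5)·(1 − 10.53/20.23) = 0.575

α = 0.575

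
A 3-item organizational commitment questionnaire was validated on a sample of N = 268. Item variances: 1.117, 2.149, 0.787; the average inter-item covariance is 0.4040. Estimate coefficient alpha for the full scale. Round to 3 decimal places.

coefficient alpha = 0.561

sum of item variances = 1.117 + 2.149 + 0.787 = 4.053
Sum of the 3 distinct covariances = 3 × 0.4040 = 1.2120
total variance = sum of item variances + 2·Σcov = 4.053 + 2 × 1.2120 = 6.4770
α = (3/2)·(1 − 4.053/6.4770) = 0.561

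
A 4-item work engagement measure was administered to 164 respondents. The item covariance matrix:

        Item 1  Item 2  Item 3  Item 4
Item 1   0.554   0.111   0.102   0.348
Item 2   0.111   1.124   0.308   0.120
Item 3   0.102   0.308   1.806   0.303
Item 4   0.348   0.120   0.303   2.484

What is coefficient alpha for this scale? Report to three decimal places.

ΣVar(i) = 0.554 + 1.124 + 1.806 + 2.484 = 5.968
Sum of the distinct covariances = 1.292
σ²_total = 5.968 + 2 × 1.292 = 8.552
α = (k/(k−1))·(1 − ΣVar(i)/σ²_total) = (4/3)·(1 − 5.968/8.552) = 0.403

α = 0.403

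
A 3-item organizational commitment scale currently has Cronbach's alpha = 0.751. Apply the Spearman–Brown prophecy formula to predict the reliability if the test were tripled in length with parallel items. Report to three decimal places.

Length factor m = 3
α' = m·α / (1 + (m−1)·α)
   = 3 × 0.751 / (1 + (3 − 1) × 0.751)
   = 2.2530 / 2.5020 = 0.900

predicted reliability = 0.900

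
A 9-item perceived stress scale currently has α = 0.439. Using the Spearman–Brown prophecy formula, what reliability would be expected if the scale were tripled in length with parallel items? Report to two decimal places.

Length factor m = 3
α' = m·α / (1 + (m−1)·α)
   = 3 × 0.439 / (1 + (3 − 1) × 0.439)
   = 1.3170 / 1.8780 = 0.70

predicted reliability = 0.70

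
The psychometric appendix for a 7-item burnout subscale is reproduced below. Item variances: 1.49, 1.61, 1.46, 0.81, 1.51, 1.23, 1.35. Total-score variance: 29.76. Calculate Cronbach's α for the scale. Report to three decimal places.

α = 0.796

Σσ²ᵢ = 1.49 + 1.61 + 1.46 + 0.81 + 1.51 + 1.23 + 1.35 = 9.46
α = (k/(k−1))·(1 − Σσ²ᵢ/σ²_total) = (7/6)·(1 − 9.46/29.76) = 0.796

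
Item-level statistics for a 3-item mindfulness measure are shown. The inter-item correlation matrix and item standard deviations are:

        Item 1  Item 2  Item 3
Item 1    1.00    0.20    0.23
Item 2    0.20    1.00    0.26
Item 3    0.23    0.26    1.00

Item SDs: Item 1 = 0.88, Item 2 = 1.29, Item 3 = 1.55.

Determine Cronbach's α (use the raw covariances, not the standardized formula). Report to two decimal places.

Cronbach's α = 0.46

Σσ²ᵢ = 0.88² + 1.29² + 1.55² = 4.8410
Covariances σ_ij = r_ij · s_i · s_j:
  σ(Item 1,Item 2) = 0.20 × 0.88 × 1.29 = 0.2270
  σ(Item 1,Item 3) = 0.23 × 0.88 × 1.55 = 0.3137
  σ(Item 2,Item 3) = 0.26 × 1.29 × 1.55 = 0.5199
σ²_T = Σσ²ᵢ + 2·Σσ_ij = 4.8410 + 2 × 1.0606 = 6.9622
α = (3/2)·(1 − 4.8410/6.9622) = 0.46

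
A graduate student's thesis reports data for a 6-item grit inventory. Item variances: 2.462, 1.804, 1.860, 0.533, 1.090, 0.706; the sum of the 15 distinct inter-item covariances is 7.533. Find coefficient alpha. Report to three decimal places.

Σσᵢ² = 2.462 + 1.804 + 1.860 + 0.533 + 1.090 + 0.706 = 8.455
Sum of distinct covariances = 7.533
Var(T) = Σσᵢ² + 2·Σcov = 8.455 + 2 × 7.533 = 23.521
α = (6/5)·(1 − 8.455/23.521) = 0.769

α = 0.769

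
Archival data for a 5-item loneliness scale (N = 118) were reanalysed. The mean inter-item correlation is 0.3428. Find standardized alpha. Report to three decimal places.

Standardized α = k·r̄ / (1 + (k−1)·r̄) = 5 × 0.3428 / (1 + 4 × 0.3428)
  = 1.7140 / 2.3712 = 0.723

α = 0.723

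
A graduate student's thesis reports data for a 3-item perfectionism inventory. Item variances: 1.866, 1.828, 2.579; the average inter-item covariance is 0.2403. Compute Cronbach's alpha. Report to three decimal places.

Cronbach's alpha = 0.280

ΣVar(i) = 1.866 + 1.828 + 2.579 = 6.273
Sum of the 3 distinct covariances = 3 × 0.2403 = 0.7209
σ²_T = ΣVar(i) + 2·Σcov = 6.273 + 2 × 0.7209 = 7.7148
α = (3/2)·(1 − 6.273/7.7148) = 0.280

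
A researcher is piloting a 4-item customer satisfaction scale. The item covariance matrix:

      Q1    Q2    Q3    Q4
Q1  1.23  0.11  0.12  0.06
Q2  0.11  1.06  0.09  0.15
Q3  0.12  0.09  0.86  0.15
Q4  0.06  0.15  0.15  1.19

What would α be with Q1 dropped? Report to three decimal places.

Remaining items: Q2, Q3, Q4 (k = 3).
ΣVar(i) = 1.06 + 0.86 + 1.19 = 3.11
total variance = 3.11 + 2 × 0.39 = 3.89
α (item deleted) = (3/2)·(1 − 3.11/3.89) = 0.301

α = 0.301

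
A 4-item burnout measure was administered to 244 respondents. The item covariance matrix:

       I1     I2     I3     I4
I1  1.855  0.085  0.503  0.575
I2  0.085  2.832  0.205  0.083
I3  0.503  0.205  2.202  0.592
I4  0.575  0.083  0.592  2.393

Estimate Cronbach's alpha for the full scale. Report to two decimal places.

Cronbach's alpha = 0.41

sum of item variances = 1.855 + 2.832 + 2.202 + 2.393 = 9.282
Sum of off-diagonal covariances = 2.043
total variance = 9.282 + 2 × 2.043 = 13.368
α = (k/(k−1))·(1 − sum of item variances/total variance) = (4/3)·(1 − 9.282/13.368) = 0.41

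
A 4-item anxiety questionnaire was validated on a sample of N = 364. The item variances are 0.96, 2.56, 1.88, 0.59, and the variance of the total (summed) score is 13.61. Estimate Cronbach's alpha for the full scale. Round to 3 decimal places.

Σσ²ᵢ = 0.96 + 2.56 + 1.88 + 0.59 = 5.99
α = (k/(k−1))·(1 − Σσ²ᵢ/total variance) = (4/3)·(1 − 5.99/13.61) = 0.747

α = 0.747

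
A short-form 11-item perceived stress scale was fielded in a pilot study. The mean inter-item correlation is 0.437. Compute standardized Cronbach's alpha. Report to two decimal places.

Standardized α = k·r̄ / (1 + (k−1)·r̄) = 11 × 0.437 / (1 + 10 × 0.437)
  = 4.8070 / 5.3700 = 0.90

standardized Cronbach's alpha = 0.90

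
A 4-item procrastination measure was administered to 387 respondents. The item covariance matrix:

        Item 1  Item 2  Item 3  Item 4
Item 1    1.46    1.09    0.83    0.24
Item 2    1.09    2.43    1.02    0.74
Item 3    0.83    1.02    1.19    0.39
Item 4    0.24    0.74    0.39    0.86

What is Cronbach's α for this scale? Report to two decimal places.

Cronbach's α = 0.79

ΣVar(i) = 1.46 + 2.43 + 1.19 + 0.86 = 5.94
Sum of the distinct covariances = 4.31
Var(T) = 5.94 + 2 × 4.31 = 14.56
α = (k/(k−1))·(1 − ΣVar(i)/Var(T)) = (4/3)·(1 − 5.94/14.56) = 0.79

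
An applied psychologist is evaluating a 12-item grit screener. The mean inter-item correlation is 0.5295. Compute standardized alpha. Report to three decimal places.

Standardized α = k·r̄ / (1 + (k−1)·r̄) = 12 × 0.5295 / (1 + 11 × 0.5295)
  = 6.3540 / 6.8245 = 0.931

standardized alpha = 0.931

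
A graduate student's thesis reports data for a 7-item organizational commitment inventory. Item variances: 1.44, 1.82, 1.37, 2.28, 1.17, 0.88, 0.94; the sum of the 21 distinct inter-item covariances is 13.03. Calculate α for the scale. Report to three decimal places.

α = 0.845

Σσᵢ² = 1.44 + 1.82 + 1.37 + 2.28 + 1.17 + 0.88 + 0.94 = 9.90
Sum of distinct covariances = 13.03
σ²_total = Σσᵢ² + 2·Σcov = 9.90 + 2 × 13.03 = 35.96
α = (7/6)·(1 − 9.90/35.96) = 0.845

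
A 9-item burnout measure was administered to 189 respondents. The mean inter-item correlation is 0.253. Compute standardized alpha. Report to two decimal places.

Standardized α = k·r̄ / (1 + (k−1)·r̄) = 9 × 0.253 / (1 + 8 × 0.253)
  = 2.2770 / 3.0240 = 0.75

standardized alpha = 0.75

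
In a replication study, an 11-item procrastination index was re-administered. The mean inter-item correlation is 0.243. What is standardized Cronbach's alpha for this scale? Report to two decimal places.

α = 0.78

Standardized α = k·r̄ / (1 + (k−1)·r̄) = 11 × 0.243 / (1 + 10 × 0.243)
  = 2.6730 / 3.4300 = 0.78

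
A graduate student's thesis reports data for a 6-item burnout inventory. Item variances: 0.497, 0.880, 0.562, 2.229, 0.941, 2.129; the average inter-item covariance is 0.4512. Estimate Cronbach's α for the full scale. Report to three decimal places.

ΣVar(i) = 0.497 + 0.880 + 0.562 + 2.229 + 0.941 + 2.129 = 7.238
Sum of the 15 distinct covariances = 15 × 0.4512 = 6.7680
Var(T) = ΣVar(i) + 2·Σcov = 7.238 + 2 × 6.7680 = 20.7740
α = (6/5)·(1 − 7.238/20.7740) = 0.782

α = 0.782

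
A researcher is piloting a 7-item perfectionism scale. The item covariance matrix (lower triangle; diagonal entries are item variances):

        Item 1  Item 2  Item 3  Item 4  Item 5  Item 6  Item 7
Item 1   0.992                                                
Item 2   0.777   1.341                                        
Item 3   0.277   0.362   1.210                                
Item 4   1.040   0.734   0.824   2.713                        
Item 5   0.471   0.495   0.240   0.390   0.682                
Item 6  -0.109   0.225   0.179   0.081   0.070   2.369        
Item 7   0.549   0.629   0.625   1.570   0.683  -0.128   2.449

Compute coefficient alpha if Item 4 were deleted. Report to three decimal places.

Remaining items: Item 1, Item 2, Item 3, Item 5, Item 6, Item 7 (k = 6).
Σσ²ᵢ = 0.992 + 1.341 + 1.210 + 0.682 + 2.369 + 2.449 = 9.043
σ²_T = 9.043 + 2 × 5.345 = 19.733
α (item deleted) = (6/5)·(1 − 9.043/19.733) = 0.650

coefficient alpha = 0.650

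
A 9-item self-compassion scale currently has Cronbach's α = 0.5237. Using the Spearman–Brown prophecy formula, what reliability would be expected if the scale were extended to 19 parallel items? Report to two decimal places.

predicted reliability = 0.70

Length factor m = 19/9 = 2.1111
α' = m·α / (1 + (m−1)·α)
   = 19/9 × 0.5237 / (1 + (19/9 − 1) × 0.5237)
   = 1.1056 / 1.5819 = 0.70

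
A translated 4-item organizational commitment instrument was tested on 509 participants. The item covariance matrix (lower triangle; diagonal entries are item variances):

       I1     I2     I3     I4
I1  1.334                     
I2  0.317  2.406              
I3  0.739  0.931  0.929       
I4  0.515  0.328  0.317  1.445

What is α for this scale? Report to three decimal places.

Σσ²ᵢ = 1.334 + 2.406 + 0.929 + 1.445 = 6.114
Sum of the distinct covariances = 3.147
total variance = 6.114 + 2 × 3.147 = 12.408
α = (k/(k−1))·(1 − Σσ²ᵢ/total variance) = (4/3)·(1 − 6.114/12.408) = 0.676

α = 0.676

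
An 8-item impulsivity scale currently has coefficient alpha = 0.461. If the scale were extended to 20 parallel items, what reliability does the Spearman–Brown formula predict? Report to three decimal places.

Length factor m = 20/8 = 2.5000
α' = m·α / (1 + (m−1)·α)
   = 20/8 × 0.461 / (1 + (20/8 − 1) × 0.461)
   = 1.1525 / 1.6915 = 0.681

predicted reliability = 0.681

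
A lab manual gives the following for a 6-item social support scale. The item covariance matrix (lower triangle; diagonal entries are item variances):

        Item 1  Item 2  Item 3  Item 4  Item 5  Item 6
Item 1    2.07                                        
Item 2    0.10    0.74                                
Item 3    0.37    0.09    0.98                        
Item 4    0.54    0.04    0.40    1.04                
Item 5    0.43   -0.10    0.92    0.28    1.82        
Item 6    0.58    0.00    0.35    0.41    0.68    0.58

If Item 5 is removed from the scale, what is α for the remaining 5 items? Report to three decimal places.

α = 0.645

Remaining items: Item 1, Item 2, Item 3, Item 4, Item 6 (k = 5).
ΣVar(i) = 2.07 + 0.74 + 0.98 + 1.04 + 0.58 = 5.41
total variance = 5.41 + 2 × 2.88 = 11.17
α (item deleted) = (5/4)·(1 − 5.41/11.17) = 0.645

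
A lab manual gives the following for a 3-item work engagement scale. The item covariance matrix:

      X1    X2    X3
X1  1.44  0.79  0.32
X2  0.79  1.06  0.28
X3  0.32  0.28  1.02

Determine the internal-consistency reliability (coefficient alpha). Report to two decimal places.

Σσᵢ² = 1.44 + 1.06 + 1.02 = 3.52
Σ_{i<j} σ_ij = 1.39
Var(T) = 3.52 + 2 × 1.39 = 6.30
α = (k/(k−1))·(1 − Σσᵢ²/Var(T)) = (3/2)·(1 − 3.52/6.30) = 0.66

α = 0.66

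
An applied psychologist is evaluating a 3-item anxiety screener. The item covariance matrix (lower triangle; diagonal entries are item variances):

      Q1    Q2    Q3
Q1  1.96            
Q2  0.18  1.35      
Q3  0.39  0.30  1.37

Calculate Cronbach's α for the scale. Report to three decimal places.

α = 0.407

ΣVar(i) = 1.96 + 1.35 + 1.37 = 4.68
Σ_{i<j} σ_ij = 0.87
total variance = 4.68 + 2 × 0.87 = 6.42
α = (k/(k−1))·(1 − ΣVar(i)/total variance) = (3/2)·(1 − 4.68/6.42) = 0.407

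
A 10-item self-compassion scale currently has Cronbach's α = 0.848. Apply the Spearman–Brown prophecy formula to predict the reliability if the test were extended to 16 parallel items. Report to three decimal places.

predicted reliability = 0.899

Length factor m = 16/10 = 1.6000
α' = m·α / (1 + (m−1)·α)
   = 16/10 × 0.848 / (1 + (16/10 − 1) × 0.848)
   = 1.3568 / 1.5088 = 0.899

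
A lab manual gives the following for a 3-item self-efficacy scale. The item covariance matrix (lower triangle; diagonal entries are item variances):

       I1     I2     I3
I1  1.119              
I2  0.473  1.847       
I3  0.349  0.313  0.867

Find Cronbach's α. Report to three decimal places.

Cronbach's α = 0.558

Σσᵢ² = 1.119 + 1.847 + 0.867 = 3.833
Σ_{i<j} σ_ij = 1.135
σ²_T = 3.833 + 2 × 1.135 = 6.103
α = (k/(k−1))·(1 − Σσᵢ²/σ²_T) = (3/2)·(1 − 3.833/6.103) = 0.558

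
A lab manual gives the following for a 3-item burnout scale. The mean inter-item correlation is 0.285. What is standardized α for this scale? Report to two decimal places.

Standardized α = k·r̄ / (1 + (k−1)·r̄) = 3 × 0.285 / (1 + 2 × 0.285)
  = 0.8550 / 1.5700 = 0.54

standardized α = 0.54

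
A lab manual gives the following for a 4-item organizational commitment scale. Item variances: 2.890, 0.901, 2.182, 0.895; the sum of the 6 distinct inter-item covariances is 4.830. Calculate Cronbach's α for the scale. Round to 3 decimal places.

Σσ²ᵢ = 2.890 + 0.901 + 2.182 + 0.895 = 6.868
Sum of distinct covariances = 4.830
σ²_T = Σσ²ᵢ + 2·Σcov = 6.868 + 2 × 4.830 = 16.528
α = (4/3)·(1 − 6.868/16.528) = 0.779

α = 0.779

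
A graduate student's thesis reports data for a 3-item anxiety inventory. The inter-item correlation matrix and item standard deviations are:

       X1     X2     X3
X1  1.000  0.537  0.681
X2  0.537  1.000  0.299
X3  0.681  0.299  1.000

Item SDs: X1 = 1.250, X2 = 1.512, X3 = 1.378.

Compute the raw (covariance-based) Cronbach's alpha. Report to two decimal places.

Cronbach's alpha = 0.74

Σσ²ᵢ = 1.250² + 1.512² + 1.378² = 5.7475
Covariances σ_ij = r_ij · s_i · s_j:
  σ(X1,X2) = 0.537 × 1.250 × 1.512 = 1.0149
  σ(X1,X3) = 0.681 × 1.250 × 1.378 = 1.1730
  σ(X2,X3) = 0.299 × 1.512 × 1.378 = 0.6230
σ²_T = Σσ²ᵢ + 2·Σσ_ij = 5.7475 + 2 × 2.8109 = 11.3693
α = (3/2)·(1 − 5.7475/11.3693) = 0.74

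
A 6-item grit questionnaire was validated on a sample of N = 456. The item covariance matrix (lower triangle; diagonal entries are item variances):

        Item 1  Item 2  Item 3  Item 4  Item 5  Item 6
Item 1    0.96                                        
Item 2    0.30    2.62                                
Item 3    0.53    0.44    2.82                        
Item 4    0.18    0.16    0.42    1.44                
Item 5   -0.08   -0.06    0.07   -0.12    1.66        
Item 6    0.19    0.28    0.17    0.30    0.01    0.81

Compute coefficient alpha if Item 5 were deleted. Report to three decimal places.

coefficient alpha = 0.509

Remaining items: Item 1, Item 2, Item 3, Item 4, Item 6 (k = 5).
ΣVar(i) = 0.96 + 2.62 + 2.82 + 1.44 + 0.81 = 8.65
Var(T) = 8.65 + 2 × 2.97 = 14.59
α (item deleted) = (5/4)·(1 − 8.65/14.59) = 0.509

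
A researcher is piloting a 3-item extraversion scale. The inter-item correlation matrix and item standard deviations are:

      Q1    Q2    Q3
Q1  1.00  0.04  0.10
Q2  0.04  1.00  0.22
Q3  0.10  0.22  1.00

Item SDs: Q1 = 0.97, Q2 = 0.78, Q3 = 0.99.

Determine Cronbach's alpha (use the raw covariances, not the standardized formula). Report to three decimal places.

Σσ²ᵢ = 0.97² + 0.78² + 0.99² = 2.5294
Covariances σ_ij = r_ij · s_i · s_j:
  σ(Q1,Q2) = 0.04 × 0.97 × 0.78 = 0.0303
  σ(Q1,Q3) = 0.10 × 0.97 × 0.99 = 0.0960
  σ(Q2,Q3) = 0.22 × 0.78 × 0.99 = 0.1699
σ²_T = Σσ²ᵢ + 2·Σσ_ij = 2.5294 + 2 × 0.2962 = 3.1218
α = (3/2)·(1 − 2.5294/3.1218) = 0.285

α = 0.285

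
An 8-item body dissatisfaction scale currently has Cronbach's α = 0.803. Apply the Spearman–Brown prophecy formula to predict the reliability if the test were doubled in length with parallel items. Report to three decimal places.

predicted reliability = 0.891

Length factor m = 2
α' = m·α / (1 + (m−1)·α)
   = 2 × 0.803 / (1 + (2 − 1) × 0.803)
   = 1.6060 / 1.8030 = 0.891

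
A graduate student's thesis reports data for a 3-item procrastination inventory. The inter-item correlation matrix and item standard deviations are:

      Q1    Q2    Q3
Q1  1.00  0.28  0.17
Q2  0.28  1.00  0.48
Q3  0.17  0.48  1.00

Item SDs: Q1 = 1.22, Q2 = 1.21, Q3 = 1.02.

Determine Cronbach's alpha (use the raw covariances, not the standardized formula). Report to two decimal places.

α = 0.57

Σσ²ᵢ = 1.22² + 1.21² + 1.02² = 3.9929
Covariances σ_ij = r_ij · s_i · s_j:
  σ(Q1,Q2) = 0.28 × 1.22 × 1.21 = 0.4133
  σ(Q1,Q3) = 0.17 × 1.22 × 1.02 = 0.2115
  σ(Q2,Q3) = 0.48 × 1.21 × 1.02 = 0.5924
σ²_T = Σσ²ᵢ + 2·Σσ_ij = 3.9929 + 2 × 1.2172 = 6.4273
α = (3/2)·(1 − 3.9929/6.4273) = 0.57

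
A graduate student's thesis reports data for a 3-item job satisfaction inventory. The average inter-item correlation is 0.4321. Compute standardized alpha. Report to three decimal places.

Standardized α = k·r̄ / (1 + (k−1)·r̄) = 3 × 0.4321 / (1 + 2 × 0.4321)
  = 1.2963 / 1.8642 = 0.695

α = 0.695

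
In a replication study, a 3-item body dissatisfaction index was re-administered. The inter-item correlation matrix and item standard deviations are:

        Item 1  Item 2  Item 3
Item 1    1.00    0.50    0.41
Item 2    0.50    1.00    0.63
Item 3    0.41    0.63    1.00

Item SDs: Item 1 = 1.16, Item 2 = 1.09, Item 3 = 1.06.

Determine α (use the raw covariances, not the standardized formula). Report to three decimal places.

α = 0.757

Σσ²ᵢ = 1.16² + 1.09² + 1.06² = 3.6573
Covariances σ_ij = r_ij · s_i · s_j:
  σ(Item 1,Item 2) = 0.50 × 1.16 × 1.09 = 0.6322
  σ(Item 1,Item 3) = 0.41 × 1.16 × 1.06 = 0.5041
  σ(Item 2,Item 3) = 0.63 × 1.09 × 1.06 = 0.7279
σ²_T = Σσ²ᵢ + 2·Σσ_ij = 3.6573 + 2 × 1.8642 = 7.3857
α = (3/2)·(1 − 3.6573/7.3857) = 0.757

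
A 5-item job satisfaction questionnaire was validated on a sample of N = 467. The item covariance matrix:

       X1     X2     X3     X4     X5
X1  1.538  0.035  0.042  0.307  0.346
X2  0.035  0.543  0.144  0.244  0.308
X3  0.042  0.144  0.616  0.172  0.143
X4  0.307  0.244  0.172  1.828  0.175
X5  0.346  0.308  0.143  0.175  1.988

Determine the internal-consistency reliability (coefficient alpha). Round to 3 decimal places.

α = 0.463

sum of item variances = 1.538 + 0.543 + 0.616 + 1.828 + 1.988 = 6.513
Sum of off-diagonal covariances = 1.916
σ²_T = 6.513 + 2 × 1.916 = 10.345
α = (k/(k−1))·(1 − sum of item variances/σ²_T) = (5/4)·(1 − 6.513/10.345) = 0.463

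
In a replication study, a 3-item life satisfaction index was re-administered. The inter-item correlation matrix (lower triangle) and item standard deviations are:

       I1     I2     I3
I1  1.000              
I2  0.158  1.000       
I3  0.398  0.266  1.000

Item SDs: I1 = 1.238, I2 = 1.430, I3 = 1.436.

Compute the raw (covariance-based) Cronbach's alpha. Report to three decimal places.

Σσ²ᵢ = 1.238² + 1.430² + 1.436² = 5.6396
Covariances σ_ij = r_ij · s_i · s_j:
  σ(I1,I2) = 0.158 × 1.238 × 1.430 = 0.2797
  σ(I1,I3) = 0.398 × 1.238 × 1.436 = 0.7076
  σ(I2,I3) = 0.266 × 1.430 × 1.436 = 0.5462
σ²_T = Σσ²ᵢ + 2·Σσ_ij = 5.6396 + 2 × 1.5335 = 8.7066
α = (3/2)·(1 − 5.6396/8.7066) = 0.528

α = 0.528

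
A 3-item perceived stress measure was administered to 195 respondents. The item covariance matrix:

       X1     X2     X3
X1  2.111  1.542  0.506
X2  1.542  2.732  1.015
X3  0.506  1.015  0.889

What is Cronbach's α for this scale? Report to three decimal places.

Cronbach's α = 0.775

sum of item variances = 2.111 + 2.732 + 0.889 = 5.732
Σ_{i<j} σ_ij = 3.063
total variance = 5.732 + 2 × 3.063 = 11.858
α = (k/(k−1))·(1 − sum of item variances/total variance) = (3/2)·(1 − 5.732/11.858) = 0.775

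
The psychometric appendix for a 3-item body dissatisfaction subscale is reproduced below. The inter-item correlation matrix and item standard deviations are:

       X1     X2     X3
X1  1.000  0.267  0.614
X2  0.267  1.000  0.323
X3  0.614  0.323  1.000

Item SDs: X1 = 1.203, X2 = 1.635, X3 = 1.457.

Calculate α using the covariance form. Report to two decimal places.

α = 0.65

Σσ²ᵢ = 1.203² + 1.635² + 1.457² = 6.2433
Covariances σ_ij = r_ij · s_i · s_j:
  σ(X1,X2) = 0.267 × 1.203 × 1.635 = 0.5252
  σ(X1,X3) = 0.614 × 1.203 × 1.457 = 1.0762
  σ(X2,X3) = 0.323 × 1.635 × 1.457 = 0.7694
σ²_T = Σσ²ᵢ + 2·Σσ_ij = 6.2433 + 2 × 2.3708 = 10.9849
α = (3/2)·(1 − 6.2433/10.9849) = 0.65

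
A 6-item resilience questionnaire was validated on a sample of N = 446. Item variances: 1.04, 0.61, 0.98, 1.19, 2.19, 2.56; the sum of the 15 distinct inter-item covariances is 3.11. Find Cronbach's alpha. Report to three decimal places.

α = 0.505

ΣVar(i) = 1.04 + 0.61 + 0.98 + 1.19 + 2.19 + 2.56 = 8.57
Sum of distinct covariances = 3.11
σ²_total = ΣVar(i) + 2·Σcov = 8.57 + 2 × 3.11 = 14.79
α = (6/5)·(1 − 8.57/14.79) = 0.505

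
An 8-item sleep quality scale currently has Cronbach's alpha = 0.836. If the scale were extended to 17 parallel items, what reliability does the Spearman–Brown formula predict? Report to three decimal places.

Length factor m = 17/8 = 2.1250
α' = m·α / (1 + (m−1)·α)
   = 17/8 × 0.836 / (1 + (17/8 − 1) × 0.836)
   = 1.7765 / 1.9405 = 0.915

predicted reliability = 0.915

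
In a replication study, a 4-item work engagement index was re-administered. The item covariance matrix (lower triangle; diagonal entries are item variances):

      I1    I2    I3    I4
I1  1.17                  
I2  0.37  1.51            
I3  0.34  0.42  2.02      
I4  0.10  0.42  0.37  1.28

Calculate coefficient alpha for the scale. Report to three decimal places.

sum of item variances = 1.17 + 1.51 + 2.02 + 1.28 = 5.98
Σ_{i<j} σ_ij = 2.02
Var(T) = 5.98 + 2 × 2.02 = 10.02
α = (k/(k−1))·(1 − sum of item variances/Var(T)) = (4/3)·(1 − 5.98/10.02) = 0.538

coefficient alpha = 0.538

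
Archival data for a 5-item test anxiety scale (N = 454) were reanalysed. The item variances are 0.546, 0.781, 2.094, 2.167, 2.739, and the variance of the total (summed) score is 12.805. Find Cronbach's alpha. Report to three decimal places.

Cronbach's alpha = 0.437

Σσᵢ² = 0.546 + 0.781 + 2.094 + 2.167 + 2.739 = 8.327
α = (k/(k−1))·(1 − Σσᵢ²/total variance) = (5/4)·(1 − 8.327/12.805) = 0.437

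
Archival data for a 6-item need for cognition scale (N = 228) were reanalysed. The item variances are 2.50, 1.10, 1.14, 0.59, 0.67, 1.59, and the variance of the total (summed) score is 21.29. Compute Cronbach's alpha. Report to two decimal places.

sum of item variances = 2.50 + 1.10 + 1.14 + 0.59 + 0.67 + 1.59 = 7.59
α = (k/(k−1))·(1 − sum of item variances/σ²_T) = (6/5)·(1 − 7.59/21.29) = 0.77

α = 0.77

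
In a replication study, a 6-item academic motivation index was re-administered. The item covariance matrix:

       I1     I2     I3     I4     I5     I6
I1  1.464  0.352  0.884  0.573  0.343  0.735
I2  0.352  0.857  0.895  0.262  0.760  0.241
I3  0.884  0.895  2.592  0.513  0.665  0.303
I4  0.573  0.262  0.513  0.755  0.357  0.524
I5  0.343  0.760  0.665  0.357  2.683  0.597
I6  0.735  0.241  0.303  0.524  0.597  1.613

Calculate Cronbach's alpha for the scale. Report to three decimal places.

sum of item variances = 1.464 + 0.857 + 2.592 + 0.755 + 2.683 + 1.613 = 9.964
Σ_{i<j} σ_ij = 8.004
Var(T) = 9.964 + 2 × 8.004 = 25.972
α = (k/(k−1))·(1 − sum of item variances/Var(T)) = (6/5)·(1 − 9.964/25.972) = 0.740

Cronbach's alpha = 0.740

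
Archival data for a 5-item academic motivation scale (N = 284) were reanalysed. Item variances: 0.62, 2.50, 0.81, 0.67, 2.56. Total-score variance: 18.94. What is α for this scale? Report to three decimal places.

α = 0.777

ΣVar(i) = 0.62 + 2.50 + 0.81 + 0.67 + 2.56 = 7.16
α = (k/(k−1))·(1 − ΣVar(i)/total variance) = (5/4)·(1 − 7.16/18.94) = 0.777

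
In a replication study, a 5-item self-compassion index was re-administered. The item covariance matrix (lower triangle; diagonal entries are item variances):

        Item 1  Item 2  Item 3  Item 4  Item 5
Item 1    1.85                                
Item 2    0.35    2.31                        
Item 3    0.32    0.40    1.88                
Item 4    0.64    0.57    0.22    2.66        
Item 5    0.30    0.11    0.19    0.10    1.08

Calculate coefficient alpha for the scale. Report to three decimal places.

α = 0.494

sum of item variances = 1.85 + 2.31 + 1.88 + 2.66 + 1.08 = 9.78
Sum of off-diagonal covariances = 3.20
σ²_T = 9.78 + 2 × 3.20 = 16.18
α = (k/(k−1))·(1 − sum of item variances/σ²_T) = (5/4)·(1 − 9.78/16.18) = 0.494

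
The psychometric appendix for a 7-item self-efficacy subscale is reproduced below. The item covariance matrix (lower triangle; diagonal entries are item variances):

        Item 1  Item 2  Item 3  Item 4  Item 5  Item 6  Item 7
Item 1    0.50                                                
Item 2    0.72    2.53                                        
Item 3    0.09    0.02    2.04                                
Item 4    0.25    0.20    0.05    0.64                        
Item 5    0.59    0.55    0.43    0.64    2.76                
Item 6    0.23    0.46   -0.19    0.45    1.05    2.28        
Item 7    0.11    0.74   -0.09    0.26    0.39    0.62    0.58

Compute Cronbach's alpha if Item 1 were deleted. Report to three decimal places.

Remaining items: Item 2, Item 3, Item 4, Item 5, Item 6, Item 7 (k = 6).
Σσ²ᵢ = 2.53 + 2.04 + 0.64 + 2.76 + 2.28 + 0.58 = 10.83
Var(T) = 10.83 + 2 × 5.58 = 21.99
α (item deleted) = (6/5)·(1 − 10.83/21.99) = 0.609

α = 0.609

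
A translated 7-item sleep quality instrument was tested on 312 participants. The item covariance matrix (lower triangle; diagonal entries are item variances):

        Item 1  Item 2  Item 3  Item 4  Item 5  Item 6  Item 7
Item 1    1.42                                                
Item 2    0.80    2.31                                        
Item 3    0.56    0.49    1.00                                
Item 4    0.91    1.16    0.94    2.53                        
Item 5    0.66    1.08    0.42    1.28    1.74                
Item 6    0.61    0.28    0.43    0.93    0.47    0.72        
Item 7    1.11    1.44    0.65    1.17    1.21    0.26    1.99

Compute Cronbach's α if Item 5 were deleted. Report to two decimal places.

α = 0.84

Remaining items: Item 1, Item 2, Item 3, Item 4, Item 6, Item 7 (k = 6).
ΣVar(i) = 1.42 + 2.31 + 1.00 + 2.53 + 0.72 + 1.99 = 9.97
σ²_total = 9.97 + 2 × 11.74 = 33.45
α (item deleted) = (6/5)·(1 − 9.97/33.45) = 0.84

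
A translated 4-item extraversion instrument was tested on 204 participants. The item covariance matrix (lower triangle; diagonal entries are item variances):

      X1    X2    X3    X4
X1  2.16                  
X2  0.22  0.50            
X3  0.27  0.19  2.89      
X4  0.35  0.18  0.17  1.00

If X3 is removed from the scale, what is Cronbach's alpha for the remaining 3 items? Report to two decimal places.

Remaining items: X1, X2, X4 (k = 3).
Σσ²ᵢ = 2.16 + 0.50 + 1.00 = 3.66
σ²_T = 3.66 + 2 × 0.75 = 5.16
α (item deleted) = (3/2)·(1 − 3.66/5.16) = 0.44

α = 0.44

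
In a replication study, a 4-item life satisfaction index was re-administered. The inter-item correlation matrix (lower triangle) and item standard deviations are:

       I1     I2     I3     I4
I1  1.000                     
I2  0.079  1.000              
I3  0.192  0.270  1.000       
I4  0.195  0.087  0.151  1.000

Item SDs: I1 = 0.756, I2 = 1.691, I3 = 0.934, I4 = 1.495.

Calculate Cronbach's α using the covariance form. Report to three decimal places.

Σσ²ᵢ = 0.756² + 1.691² + 0.934² + 1.495² = 6.5384
Covariances σ_ij = r_ij · s_i · s_j:
  σ(I1,I2) = 0.079 × 0.756 × 1.691 = 0.1010
  σ(I1,I3) = 0.192 × 0.756 × 0.934 = 0.1356
  σ(I1,I4) = 0.195 × 0.756 × 1.495 = 0.2204
  σ(I2,I3) = 0.270 × 1.691 × 0.934 = 0.4264
  σ(I2,I4) = 0.087 × 1.691 × 1.495 = 0.2199
  σ(I3,I4) = 0.151 × 0.934 × 1.495 = 0.2108
σ²_T = Σσ²ᵢ + 2·Σσ_ij = 6.5384 + 2 × 1.3141 = 9.1666
α = (4/3)·(1 − 6.5384/9.1666) = 0.382

Cronbach's α = 0.382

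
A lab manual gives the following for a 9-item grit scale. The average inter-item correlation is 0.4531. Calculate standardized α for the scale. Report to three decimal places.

standardized α = 0.882

Standardized α = k·r̄ / (1 + (k−1)·r̄) = 9 × 0.4531 / (1 + 8 × 0.4531)
  = 4.0779 / 4.6248 = 0.882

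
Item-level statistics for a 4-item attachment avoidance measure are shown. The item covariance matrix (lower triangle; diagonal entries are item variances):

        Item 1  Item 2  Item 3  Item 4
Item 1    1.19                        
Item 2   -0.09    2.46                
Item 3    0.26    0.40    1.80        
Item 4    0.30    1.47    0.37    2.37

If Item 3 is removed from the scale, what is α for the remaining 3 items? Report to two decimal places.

Remaining items: Item 1, Item 2, Item 4 (k = 3).
Σσ²ᵢ = 1.19 + 2.46 + 2.37 = 6.02
σ²_total = 6.02 + 2 × 1.68 = 9.38
α (item deleted) = (3/2)·(1 − 6.02/9.38) = 0.54

α = 0.54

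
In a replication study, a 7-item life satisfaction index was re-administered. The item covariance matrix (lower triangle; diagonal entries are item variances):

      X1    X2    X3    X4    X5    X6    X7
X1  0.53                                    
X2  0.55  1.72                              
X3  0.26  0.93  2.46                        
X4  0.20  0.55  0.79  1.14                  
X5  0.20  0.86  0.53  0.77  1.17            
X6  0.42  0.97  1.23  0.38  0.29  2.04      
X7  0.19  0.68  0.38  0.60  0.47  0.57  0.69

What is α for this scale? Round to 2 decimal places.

α = 0.83

Σσᵢ² = 0.53 + 1.72 + 2.46 + 1.14 + 1.17 + 2.04 + 0.69 = 9.75
Sum of the distinct covariances = 11.82
σ²_total = 9.75 + 2 × 11.82 = 33.39
α = (k/(k−1))·(1 − Σσᵢ²/σ²_total) = (7/6)·(1 − 9.75/33.39) = 0.83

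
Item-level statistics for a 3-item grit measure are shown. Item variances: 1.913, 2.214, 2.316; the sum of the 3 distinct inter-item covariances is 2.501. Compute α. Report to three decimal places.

Σσ²ᵢ = 1.913 + 2.214 + 2.316 = 6.443
Sum of distinct covariances = 2.501
σ²_total = Σσ²ᵢ + 2·Σcov = 6.443 + 2 × 2.501 = 11.445
α = (3/2)·(1 − 6.443/11.445) = 0.656

α = 0.656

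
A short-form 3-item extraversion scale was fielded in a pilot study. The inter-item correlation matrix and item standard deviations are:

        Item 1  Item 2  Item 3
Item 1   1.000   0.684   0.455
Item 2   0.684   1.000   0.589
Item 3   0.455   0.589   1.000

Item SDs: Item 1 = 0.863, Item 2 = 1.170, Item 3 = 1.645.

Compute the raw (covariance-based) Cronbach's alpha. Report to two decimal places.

Σσ²ᵢ = 0.863² + 1.170² + 1.645² = 4.8197
Covariances σ_ij = r_ij · s_i · s_j:
  σ(Item 1,Item 2) = 0.684 × 0.863 × 1.170 = 0.6906
  σ(Item 1,Item 3) = 0.455 × 0.863 × 1.645 = 0.6459
  σ(Item 2,Item 3) = 0.589 × 1.170 × 1.645 = 1.1336
σ²_T = Σσ²ᵢ + 2·Σσ_ij = 4.8197 + 2 × 2.4701 = 9.7599
α = (3/2)·(1 − 4.8197/9.7599) = 0.76

α = 0.76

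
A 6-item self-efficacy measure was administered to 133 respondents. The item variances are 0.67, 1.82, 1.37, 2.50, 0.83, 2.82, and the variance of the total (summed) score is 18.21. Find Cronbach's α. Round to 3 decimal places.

ΣVar(i) = 0.67 + 1.82 + 1.37 + 2.50 + 0.83 + 2.82 = 10.01
α = (k/(k−1))·(1 − ΣVar(i)/σ²_T) = (6/5)·(1 − 10.01/18.21) = 0.540

Cronbach's α = 0.540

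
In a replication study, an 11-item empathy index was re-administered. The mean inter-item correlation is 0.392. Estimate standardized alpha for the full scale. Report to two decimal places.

α = 0.88

Standardized α = k·r̄ / (1 + (k−1)·r̄) = 11 × 0.392 / (1 + 10 × 0.392)
  = 4.3120 / 4.9200 = 0.88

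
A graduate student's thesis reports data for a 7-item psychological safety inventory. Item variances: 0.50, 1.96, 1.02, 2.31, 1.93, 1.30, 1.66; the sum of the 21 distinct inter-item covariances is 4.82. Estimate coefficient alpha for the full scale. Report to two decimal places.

coefficient alpha = 0.55

ΣVar(i) = 0.50 + 1.96 + 1.02 + 2.31 + 1.93 + 1.30 + 1.66 = 10.68
Sum of distinct covariances = 4.82
σ²_total = ΣVar(i) + 2·Σcov = 10.68 + 2 × 4.82 = 20.32
α = (7/6)·(1 − 10.68/20.32) = 0.55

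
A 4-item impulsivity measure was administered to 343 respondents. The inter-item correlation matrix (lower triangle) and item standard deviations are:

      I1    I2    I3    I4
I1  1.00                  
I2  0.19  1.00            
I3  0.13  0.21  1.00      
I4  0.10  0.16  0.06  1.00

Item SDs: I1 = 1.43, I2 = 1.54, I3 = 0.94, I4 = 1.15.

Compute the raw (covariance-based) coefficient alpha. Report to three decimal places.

α = 0.398

Σσ²ᵢ = 1.43² + 1.54² + 0.94² + 1.15² = 6.6226
Covariances σ_ij = r_ij · s_i · s_j:
  σ(I1,I2) = 0.19 × 1.43 × 1.54 = 0.4184
  σ(I1,I3) = 0.13 × 1.43 × 0.94 = 0.1747
  σ(I1,I4) = 0.10 × 1.43 × 1.15 = 0.1644
  σ(I2,I3) = 0.21 × 1.54 × 0.94 = 0.3040
  σ(I2,I4) = 0.16 × 1.54 × 1.15 = 0.2834
  σ(I3,I4) = 0.06 × 0.94 × 1.15 = 0.0649
σ²_T = Σσ²ᵢ + 2·Σσ_ij = 6.6226 + 2 × 1.4098 = 9.4422
α = (4/3)·(1 − 6.6226/9.4422) = 0.398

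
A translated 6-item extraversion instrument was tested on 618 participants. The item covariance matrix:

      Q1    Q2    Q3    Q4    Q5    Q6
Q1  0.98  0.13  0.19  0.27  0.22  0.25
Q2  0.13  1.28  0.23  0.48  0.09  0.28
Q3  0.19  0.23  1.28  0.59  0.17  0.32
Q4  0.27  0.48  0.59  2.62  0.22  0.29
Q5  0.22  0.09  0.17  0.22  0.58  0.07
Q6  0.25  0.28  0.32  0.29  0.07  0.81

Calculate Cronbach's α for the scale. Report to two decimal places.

sum of item variances = 0.98 + 1.28 + 1.28 + 2.62 + 0.58 + 0.81 = 7.55
Sum of the distinct covariances = 3.80
total variance = 7.55 + 2 × 3.80 = 15.15
α = (k/(k−1))·(1 − sum of item variances/total variance) = (6/5)·(1 − 7.55/15.15) = 0.60

α = 0.60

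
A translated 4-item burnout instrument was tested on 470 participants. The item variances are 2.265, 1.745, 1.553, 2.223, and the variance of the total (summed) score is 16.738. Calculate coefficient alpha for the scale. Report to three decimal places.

coefficient alpha = 0.713

ΣVar(i) = 2.265 + 1.745 + 1.553 + 2.223 = 7.786
α = (k/(k−1))·(1 − ΣVar(i)/σ²_T) = (4/3)·(1 − 7.786/16.738) = 0.713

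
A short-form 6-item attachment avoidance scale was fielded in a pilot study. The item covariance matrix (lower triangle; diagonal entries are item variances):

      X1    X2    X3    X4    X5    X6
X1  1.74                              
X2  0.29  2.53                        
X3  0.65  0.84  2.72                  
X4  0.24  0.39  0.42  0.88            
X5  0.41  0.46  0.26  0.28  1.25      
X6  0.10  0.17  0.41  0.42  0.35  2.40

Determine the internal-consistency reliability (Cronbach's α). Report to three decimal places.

Cronbach's α = 0.596

ΣVar(i) = 1.74 + 2.53 + 2.72 + 0.88 + 1.25 + 2.40 = 11.52
Σ_{i<j} σ_ij = 5.69
Var(T) = 11.52 + 2 × 5.69 = 22.90
α = (k/(k−1))·(1 − ΣVar(i)/Var(T)) = (6/5)·(1 − 11.52/22.90) = 0.596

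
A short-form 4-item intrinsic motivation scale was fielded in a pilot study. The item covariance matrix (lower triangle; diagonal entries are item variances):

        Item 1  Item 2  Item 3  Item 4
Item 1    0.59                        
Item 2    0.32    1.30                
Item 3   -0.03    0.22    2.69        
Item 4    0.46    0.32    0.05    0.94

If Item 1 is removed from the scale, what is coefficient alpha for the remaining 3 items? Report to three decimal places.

α = 0.290

Remaining items: Item 2, Item 3, Item 4 (k = 3).
ΣVar(i) = 1.30 + 2.69 + 0.94 = 4.93
σ²_total = 4.93 + 2 × 0.59 = 6.11
α (item deleted) = (3/2)·(1 − 4.93/6.11) = 0.290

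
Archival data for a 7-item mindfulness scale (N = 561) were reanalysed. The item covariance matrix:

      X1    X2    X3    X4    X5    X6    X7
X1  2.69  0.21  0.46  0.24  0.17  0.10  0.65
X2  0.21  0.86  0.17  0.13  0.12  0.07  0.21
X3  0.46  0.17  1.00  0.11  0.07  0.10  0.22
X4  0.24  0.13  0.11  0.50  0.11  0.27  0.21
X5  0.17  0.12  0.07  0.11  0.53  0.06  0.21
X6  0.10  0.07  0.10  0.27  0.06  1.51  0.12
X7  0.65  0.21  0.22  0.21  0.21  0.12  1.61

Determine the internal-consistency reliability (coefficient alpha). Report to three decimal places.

α = 0.560

ΣVar(i) = 2.69 + 0.86 + 1.00 + 0.50 + 0.53 + 1.51 + 1.61 = 8.70
Sum of the distinct covariances = 4.01
total variance = 8.70 + 2 × 4.01 = 16.72
α = (k/(k−1))·(1 − ΣVar(i)/total variance) = (7/6)·(1 − 8.70/16.72) = 0.560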